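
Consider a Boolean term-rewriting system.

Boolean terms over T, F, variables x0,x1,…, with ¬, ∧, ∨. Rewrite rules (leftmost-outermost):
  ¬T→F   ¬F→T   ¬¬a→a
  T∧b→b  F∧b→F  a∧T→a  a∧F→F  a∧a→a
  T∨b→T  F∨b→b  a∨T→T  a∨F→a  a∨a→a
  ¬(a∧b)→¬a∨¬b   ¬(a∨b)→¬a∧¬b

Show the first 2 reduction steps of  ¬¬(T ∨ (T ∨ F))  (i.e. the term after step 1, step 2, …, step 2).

  start: ¬¬(T ∨ (T ∨ F))
  [1] T ∨ (T ∨ F)
  [2] T

Answer: after 2 steps: T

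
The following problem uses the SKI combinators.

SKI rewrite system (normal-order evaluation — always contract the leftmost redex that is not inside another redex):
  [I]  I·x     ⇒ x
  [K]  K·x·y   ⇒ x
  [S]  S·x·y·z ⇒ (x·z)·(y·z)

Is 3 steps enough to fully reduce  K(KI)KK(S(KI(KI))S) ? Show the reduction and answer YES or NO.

  start: K(KI)KK(S(KI(KI))S)
  →1  KIK(S(KI(KI))S)
  →2  I(S(KI(KI))S)
  →3  S(KI(KI))S

Answer: NO — after 3 steps the term is S(KI(KI))S, not yet normal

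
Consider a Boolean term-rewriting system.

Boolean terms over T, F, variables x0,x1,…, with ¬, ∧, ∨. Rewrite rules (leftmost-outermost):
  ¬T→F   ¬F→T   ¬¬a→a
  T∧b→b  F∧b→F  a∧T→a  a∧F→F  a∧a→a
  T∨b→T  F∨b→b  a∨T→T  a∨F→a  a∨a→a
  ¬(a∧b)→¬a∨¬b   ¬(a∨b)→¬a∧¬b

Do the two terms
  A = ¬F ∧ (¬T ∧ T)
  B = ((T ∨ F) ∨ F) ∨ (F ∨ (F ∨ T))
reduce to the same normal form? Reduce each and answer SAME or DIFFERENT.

Term A:
  start: ¬F ∧ (¬T ∧ T)
  →1  T ∧ (¬T ∧ T)
  →2  ¬T ∧ T
  →3  ¬T
  →4  F

Term B:
  start: ((T ∨ F) ∨ F) ∨ (F ∨ (F ∨ T))
  →1  (T ∨ F) ∨ (F ∨ (F ∨ T))
  →2  T ∨ (F ∨ (F ∨ T))
  →3  T

Answer: DIFFERENT — A ⇓ F, B ⇓ T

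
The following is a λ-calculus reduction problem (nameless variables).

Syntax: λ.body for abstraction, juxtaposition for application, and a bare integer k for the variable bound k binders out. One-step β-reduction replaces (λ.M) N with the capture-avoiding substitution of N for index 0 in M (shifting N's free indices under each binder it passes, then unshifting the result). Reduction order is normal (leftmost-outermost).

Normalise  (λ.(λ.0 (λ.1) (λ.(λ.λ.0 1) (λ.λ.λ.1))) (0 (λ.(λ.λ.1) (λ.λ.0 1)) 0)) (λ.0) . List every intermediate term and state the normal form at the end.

Answer: normal form = λ.0 (λ.λ.0 (λ.λ.λ.1))  (in 8 steps)

Reduction:
  start: (λ.(λ.0 (λ.1) (λ.(λ.λ.0 1) (λ.λ.λ.1))) (0 (λ.(λ.λ.1) (λ.λ.0 1)) 0)) (λ.0)
  step 1: (λ.0 (λ.1) (λ.(λ.λ.0 1) (λ.λ.λ.1))) ((λ.0) (λ.(λ.λ.1) (λ.λ.0 1)) (λ.0))
  step 2: (λ.0) (λ.(λ.λ.1) (λ.λ.0 1)) (λ.0) (λ.(λ.0) (λ.(λ.λ.1) (λ.λ.0 1)) (λ.0)) (λ.(λ.λ.0 1) (λ.λ.λ.1))
  step 3: (λ.(λ.λ.1) (λ.λ.0 1)) (λ.0) (λ.(λ.0) (λ.(λ.λ.1) (λ.λ.0 1)) (λ.0)) (λ.(λ.λ.0 1) (λ.λ.λ.1))
  step 4: (λ.λ.1) (λ.λ.0 1) (λ.(λ.0) (λ.(λ.λ.1) (λ.λ.0 1)) (λ.0)) (λ.(λ.λ.0 1) (λ.λ.λ.1))
  step 5: (λ.λ.λ.0 1) (λ.(λ.0) (λ.(λ.λ.1) (λ.λ.0 1)) (λ.0)) (λ.(λ.λ.0 1) (λ.λ.λ.1))
  step 6: (λ.λ.0 1) (λ.(λ.λ.0 1) (λ.λ.λ.1))
  step 7: λ.0 (λ.(λ.λ.0 1) (λ.λ.λ.1))
  step 8: λ.0 (λ.λ.0 (λ.λ.λ.1))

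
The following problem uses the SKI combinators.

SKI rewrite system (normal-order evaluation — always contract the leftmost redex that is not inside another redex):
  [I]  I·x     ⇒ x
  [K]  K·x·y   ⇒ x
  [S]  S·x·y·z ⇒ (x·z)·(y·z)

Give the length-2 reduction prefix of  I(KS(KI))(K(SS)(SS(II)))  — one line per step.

Answer: after 2 steps: S(K(SS)(SS(II)))

Derivation:
  start: I(KS(KI))(K(SS)(SS(II)))
  step 1: KS(KI)(K(SS)(SS(II)))
  step 2: S(K(SS)(SS(II)))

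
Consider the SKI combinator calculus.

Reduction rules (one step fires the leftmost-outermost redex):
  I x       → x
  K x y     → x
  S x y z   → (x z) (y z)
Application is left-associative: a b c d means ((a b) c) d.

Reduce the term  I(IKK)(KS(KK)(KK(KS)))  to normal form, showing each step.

  start: I(IKK)(KS(KK)(KK(KS)))
  →1  IKK(KS(KK)(KK(KS)))
  →2  KK(KS(KK)(KK(KS)))
  →3  K

Answer: normal form = K  (in 3 steps)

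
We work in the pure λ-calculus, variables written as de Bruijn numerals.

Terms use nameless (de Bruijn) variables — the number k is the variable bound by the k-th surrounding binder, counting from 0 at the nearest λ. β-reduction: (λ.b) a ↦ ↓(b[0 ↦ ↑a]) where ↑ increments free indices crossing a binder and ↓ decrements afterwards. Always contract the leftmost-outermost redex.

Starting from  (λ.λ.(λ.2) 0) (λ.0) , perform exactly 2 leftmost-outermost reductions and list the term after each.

  start: (λ.λ.(λ.2) 0) (λ.0)
  step 1: λ.(λ.λ.0) 0
  step 2: λ.λ.0

Answer: after 2 steps: λ.λ.0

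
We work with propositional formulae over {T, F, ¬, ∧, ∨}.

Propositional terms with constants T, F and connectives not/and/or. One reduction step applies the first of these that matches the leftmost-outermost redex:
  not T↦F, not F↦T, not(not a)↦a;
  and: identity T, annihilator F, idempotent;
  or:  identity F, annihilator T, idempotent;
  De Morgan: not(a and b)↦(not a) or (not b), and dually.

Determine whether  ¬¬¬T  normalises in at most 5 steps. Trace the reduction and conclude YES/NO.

Answer: YES — reaches normal form F in 2 ≤ 5 steps

Working:
  start: ¬¬¬T
  [1] ¬T
  [2] F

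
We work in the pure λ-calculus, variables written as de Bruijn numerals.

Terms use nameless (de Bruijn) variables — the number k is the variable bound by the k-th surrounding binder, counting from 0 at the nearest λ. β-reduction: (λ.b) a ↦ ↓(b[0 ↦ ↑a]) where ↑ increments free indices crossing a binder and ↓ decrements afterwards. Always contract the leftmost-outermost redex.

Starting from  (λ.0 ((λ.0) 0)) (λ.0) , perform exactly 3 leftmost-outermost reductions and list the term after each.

Answer: after 3 steps: λ.0

Reduction:
  start: (λ.0 ((λ.0) 0)) (λ.0)
  [1] (λ.0) ((λ.0) (λ.0))
  [2] (λ.0) (λ.0)
  [3] λ.0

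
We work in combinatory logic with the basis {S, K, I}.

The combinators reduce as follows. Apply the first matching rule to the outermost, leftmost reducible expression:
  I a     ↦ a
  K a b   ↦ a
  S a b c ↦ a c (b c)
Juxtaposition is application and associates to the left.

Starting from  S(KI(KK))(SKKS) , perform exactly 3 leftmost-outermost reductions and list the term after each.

Answer: after 3 steps: SIS

Working:
  start: S(KI(KK))(SKKS)
  [1] SI(SKKS)
  [2] SI(KS(KS))
  [3] SIS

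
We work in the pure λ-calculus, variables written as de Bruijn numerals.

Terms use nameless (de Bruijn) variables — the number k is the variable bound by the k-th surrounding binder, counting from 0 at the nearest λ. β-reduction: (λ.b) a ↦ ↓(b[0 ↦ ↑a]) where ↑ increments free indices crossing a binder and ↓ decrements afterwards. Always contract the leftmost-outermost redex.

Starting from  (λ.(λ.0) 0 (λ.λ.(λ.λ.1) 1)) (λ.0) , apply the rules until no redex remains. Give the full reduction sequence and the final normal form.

  start: (λ.(λ.0) 0 (λ.λ.(λ.λ.1) 1)) (λ.0)
  →1  (λ.0) (λ.0) (λ.λ.(λ.λ.1) 1)
  →2  (λ.0) (λ.λ.(λ.λ.1) 1)
  →3  λ.λ.(λ.λ.1) 1
  →4  λ.λ.λ.2

Answer: normal form = λ.λ.λ.2  (in 4 steps)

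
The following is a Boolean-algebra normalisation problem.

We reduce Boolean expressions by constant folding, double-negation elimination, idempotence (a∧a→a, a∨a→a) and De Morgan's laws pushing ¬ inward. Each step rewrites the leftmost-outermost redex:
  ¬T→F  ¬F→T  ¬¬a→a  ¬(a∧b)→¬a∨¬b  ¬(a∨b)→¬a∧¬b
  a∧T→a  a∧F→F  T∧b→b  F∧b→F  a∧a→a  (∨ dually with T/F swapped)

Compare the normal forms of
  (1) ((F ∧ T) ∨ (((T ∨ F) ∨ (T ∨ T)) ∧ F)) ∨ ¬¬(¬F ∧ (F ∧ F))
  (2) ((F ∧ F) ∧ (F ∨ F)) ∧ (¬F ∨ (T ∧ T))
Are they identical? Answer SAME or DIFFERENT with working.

Term A:
  start: ((F ∧ T) ∨ (((T ∨ F) ∨ (T ∨ T)) ∧ F)) ∨ ¬¬(¬F ∧ (F ∧ F))
  [1] (F ∨ (((T ∨ F) ∨ (T ∨ T)) ∧ F)) ∨ ¬¬(¬F ∧ (F ∧ F))
  [2] (((T ∨ F) ∨ (T ∨ T)) ∧ F) ∨ ¬¬(¬F ∧ (F ∧ F))
  [3] F ∨ ¬¬(¬F ∧ (F ∧ F))
  [4] ¬¬(¬F ∧ (F ∧ F))
  [5] ¬F ∧ (F ∧ F)
  [6] T ∧ (F ∧ F)
  [7] F ∧ F
  [8] F

Term B:
  start: ((F ∧ F) ∧ (F ∨ F)) ∧ (¬F ∨ (T ∧ T))
  [1] (F ∧ (F ∨ F)) ∧ (¬F ∨ (T ∧ T))
  [2] F ∧ (¬F ∨ (T ∧ T))
  [3] F

Answer: SAME — A ⇓ F, B ⇓ F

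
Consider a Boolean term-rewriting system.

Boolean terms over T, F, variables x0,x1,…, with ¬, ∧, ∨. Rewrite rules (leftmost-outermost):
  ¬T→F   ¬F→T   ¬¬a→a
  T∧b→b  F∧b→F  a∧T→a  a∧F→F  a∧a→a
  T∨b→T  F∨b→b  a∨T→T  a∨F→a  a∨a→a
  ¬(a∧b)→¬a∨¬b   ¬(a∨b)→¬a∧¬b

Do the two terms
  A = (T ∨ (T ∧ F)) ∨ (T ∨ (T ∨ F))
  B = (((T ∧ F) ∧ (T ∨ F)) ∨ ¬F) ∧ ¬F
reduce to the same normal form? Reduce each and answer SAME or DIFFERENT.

Answer: SAME — A ⇓ T, B ⇓ T

Working:
Term A:
  start: (T ∨ (T ∧ F)) ∨ (T ∨ (T ∨ F))
  step 1: T ∨ (T ∨ (T ∨ F))
  step 2: T

Term B:
  start: (((T ∧ F) ∧ (T ∨ F)) ∨ ¬F) ∧ ¬F
  step 1: ((F ∧ (T ∨ F)) ∨ ¬F) ∧ ¬F
  step 2: (F ∨ ¬F) ∧ ¬F
  step 3: ¬F ∧ ¬F
  step 4: ¬F
  step 5: T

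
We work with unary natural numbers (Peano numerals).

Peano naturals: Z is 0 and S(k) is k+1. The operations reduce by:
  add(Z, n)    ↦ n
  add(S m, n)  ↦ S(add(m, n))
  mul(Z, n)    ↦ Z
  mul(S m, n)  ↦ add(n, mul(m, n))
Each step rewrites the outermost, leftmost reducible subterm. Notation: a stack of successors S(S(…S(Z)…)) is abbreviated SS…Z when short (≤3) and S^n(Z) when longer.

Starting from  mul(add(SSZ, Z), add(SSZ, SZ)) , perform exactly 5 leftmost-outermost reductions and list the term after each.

Answer: after 5 steps: S(add(S(add(Z, SZ)), mul(add(SZ, Z), add(SSZ, SZ))))

Reduction:
  start: mul(add(SSZ, Z), add(SSZ, SZ))
  →1  mul(S(add(SZ, Z)), add(SSZ, SZ))
  →2  add(add(SSZ, SZ), mul(add(SZ, Z), add(SSZ, SZ)))
  →3  add(S(add(SZ, SZ)), mul(add(SZ, Z), add(SSZ, SZ)))
  →4  S(add(add(SZ, SZ), mul(add(SZ, Z), add(SSZ, SZ))))
  →5  S(add(S(add(Z, SZ)), mul(add(SZ, Z), add(SSZ, SZ))))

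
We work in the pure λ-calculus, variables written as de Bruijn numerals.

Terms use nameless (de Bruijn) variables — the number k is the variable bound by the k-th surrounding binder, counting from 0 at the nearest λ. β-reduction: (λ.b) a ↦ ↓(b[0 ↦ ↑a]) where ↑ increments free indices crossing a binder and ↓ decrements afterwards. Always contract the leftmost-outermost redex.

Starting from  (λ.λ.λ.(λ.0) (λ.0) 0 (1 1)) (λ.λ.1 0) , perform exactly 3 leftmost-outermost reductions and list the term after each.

  start: (λ.λ.λ.(λ.0) (λ.0) 0 (1 1)) (λ.λ.1 0)
  step 1: λ.λ.(λ.0) (λ.0) 0 (1 1)
  step 2: λ.λ.(λ.0) 0 (1 1)
  step 3: λ.λ.0 (1 1)

Answer: after 3 steps: λ.λ.0 (1 1)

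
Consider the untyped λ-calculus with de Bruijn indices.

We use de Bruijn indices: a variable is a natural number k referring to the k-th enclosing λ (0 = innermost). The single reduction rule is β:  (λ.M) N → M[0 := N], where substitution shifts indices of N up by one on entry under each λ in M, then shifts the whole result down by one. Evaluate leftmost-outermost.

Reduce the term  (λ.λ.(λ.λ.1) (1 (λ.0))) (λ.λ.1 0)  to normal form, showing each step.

Answer: normal form = λ.λ.λ.0  (in 4 steps)

Derivation:
  start: (λ.λ.(λ.λ.1) (1 (λ.0))) (λ.λ.1 0)
  [1] λ.(λ.λ.1) ((λ.λ.1 0) (λ.0))
  [2] λ.λ.(λ.λ.1 0) (λ.0)
  [3] λ.λ.λ.(λ.0) 0
  [4] λ.λ.λ.0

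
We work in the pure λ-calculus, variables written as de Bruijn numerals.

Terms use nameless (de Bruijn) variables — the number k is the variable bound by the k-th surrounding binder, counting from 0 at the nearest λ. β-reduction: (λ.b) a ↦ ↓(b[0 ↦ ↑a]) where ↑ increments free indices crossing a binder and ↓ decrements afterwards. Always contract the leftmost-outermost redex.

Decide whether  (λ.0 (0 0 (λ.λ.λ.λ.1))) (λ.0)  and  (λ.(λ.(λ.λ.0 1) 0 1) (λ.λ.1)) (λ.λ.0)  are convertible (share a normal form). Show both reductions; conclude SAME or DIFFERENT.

Answer: DIFFERENT — A ⇓ λ.λ.λ.λ.1, B ⇓ λ.0

Derivation:
Term A:
  start: (λ.0 (0 0 (λ.λ.λ.λ.1))) (λ.0)
  step 1: (λ.0) ((λ.0) (λ.0) (λ.λ.λ.λ.1))
  step 2: (λ.0) (λ.0) (λ.λ.λ.λ.1)
  step 3: (λ.0) (λ.λ.λ.λ.1)
  step 4: λ.λ.λ.λ.1

Term B:
  start: (λ.(λ.(λ.λ.0 1) 0 1) (λ.λ.1)) (λ.λ.0)
  step 1: (λ.(λ.λ.0 1) 0 (λ.λ.0)) (λ.λ.1)
  step 2: (λ.λ.0 1) (λ.λ.1) (λ.λ.0)
  step 3: (λ.0 (λ.λ.1)) (λ.λ.0)
  step 4: (λ.λ.0) (λ.λ.1)
  step 5: λ.0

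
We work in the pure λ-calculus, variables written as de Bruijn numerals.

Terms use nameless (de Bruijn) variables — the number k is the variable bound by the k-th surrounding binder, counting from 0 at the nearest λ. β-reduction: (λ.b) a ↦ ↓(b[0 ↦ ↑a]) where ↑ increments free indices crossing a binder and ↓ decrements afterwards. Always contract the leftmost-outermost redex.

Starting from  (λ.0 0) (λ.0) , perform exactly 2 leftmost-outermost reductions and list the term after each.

  start: (λ.0 0) (λ.0)
  [1] (λ.0) (λ.0)
  [2] λ.0

Answer: after 2 steps: λ.0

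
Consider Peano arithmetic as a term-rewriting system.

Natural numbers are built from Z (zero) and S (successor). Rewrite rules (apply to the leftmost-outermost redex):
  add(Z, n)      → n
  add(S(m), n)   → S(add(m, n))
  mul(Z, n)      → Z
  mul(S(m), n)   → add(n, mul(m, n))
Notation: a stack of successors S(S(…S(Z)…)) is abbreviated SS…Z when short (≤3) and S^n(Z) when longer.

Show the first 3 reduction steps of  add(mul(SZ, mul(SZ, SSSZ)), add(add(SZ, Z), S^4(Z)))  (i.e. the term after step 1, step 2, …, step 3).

Answer: after 3 steps: add(add(S(add(SSZ, mul(Z, SSSZ))), mul(Z, mul(SZ, SSSZ))), add(add(SZ, Z), S^4(Z)))

Derivation:
  start: add(mul(SZ, mul(SZ, SSSZ)), add(add(SZ, Z), S^4(Z)))
  step 1: add(add(mul(SZ, SSSZ), mul(Z, mul(SZ, SSSZ))), add(add(SZ, Z), S^4(Z)))
  step 2: add(add(add(SSSZ, mul(Z, SSSZ)), mul(Z, mul(SZ, SSSZ))), add(add(SZ, Z), S^4(Z)))
  step 3: add(add(S(add(SSZ, mul(Z, SSSZ))), mul(Z, mul(SZ, SSSZ))), add(add(SZ, Z), S^4(Z)))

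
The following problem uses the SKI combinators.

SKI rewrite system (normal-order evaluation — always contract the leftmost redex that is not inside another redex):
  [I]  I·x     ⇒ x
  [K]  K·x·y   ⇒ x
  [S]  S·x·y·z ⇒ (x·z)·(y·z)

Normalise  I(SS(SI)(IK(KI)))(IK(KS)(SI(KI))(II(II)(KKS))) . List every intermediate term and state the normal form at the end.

  start: I(SS(SI)(IK(KI)))(IK(KS)(SI(KI))(II(II)(KKS)))
  step 1: SS(SI)(IK(KI))(IK(KS)(SI(KI))(II(II)(KKS)))
  step 2: S(IK(KI))(SI(IK(KI)))(IK(KS)(SI(KI))(II(II)(KKS)))
  step 3: IK(KI)(IK(KS)(SI(KI))(II(II)(KKS)))(SI(IK(KI))(IK(KS)(SI(KI))(II(II)(KKS))))
  step 4: K(KI)(IK(KS)(SI(KI))(II(II)(KKS)))(SI(IK(KI))(IK(KS)(SI(KI))(II(II)(KKS))))
  step 5: KI(SI(IK(KI))(IK(KS)(SI(KI))(II(II)(KKS))))
  step 6: I

Answer: normal form = I  (in 6 steps)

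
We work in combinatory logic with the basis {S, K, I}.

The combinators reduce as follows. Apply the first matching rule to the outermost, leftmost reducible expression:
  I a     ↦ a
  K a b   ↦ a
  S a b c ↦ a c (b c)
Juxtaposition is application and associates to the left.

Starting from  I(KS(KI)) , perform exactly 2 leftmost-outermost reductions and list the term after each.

Answer: after 2 steps: S

Derivation:
  start: I(KS(KI))
  step 1: KS(KI)
  step 2: S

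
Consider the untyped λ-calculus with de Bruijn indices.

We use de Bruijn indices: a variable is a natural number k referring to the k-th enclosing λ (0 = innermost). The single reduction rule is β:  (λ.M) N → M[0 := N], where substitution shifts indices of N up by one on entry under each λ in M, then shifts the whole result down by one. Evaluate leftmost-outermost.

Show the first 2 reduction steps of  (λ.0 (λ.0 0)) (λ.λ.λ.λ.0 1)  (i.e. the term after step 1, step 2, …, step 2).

  start: (λ.0 (λ.0 0)) (λ.λ.λ.λ.0 1)
  [1] (λ.λ.λ.λ.0 1) (λ.0 0)
  [2] λ.λ.λ.0 1

Answer: after 2 steps: λ.λ.λ.0 1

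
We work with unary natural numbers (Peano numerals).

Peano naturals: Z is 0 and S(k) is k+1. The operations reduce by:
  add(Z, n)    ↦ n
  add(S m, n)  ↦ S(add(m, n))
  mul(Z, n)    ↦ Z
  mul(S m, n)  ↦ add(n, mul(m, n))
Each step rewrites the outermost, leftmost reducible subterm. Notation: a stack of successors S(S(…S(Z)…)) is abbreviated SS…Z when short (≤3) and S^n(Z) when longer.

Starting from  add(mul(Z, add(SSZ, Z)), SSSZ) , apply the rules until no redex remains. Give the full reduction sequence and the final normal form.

  start: add(mul(Z, add(SSZ, Z)), SSSZ)
  step 1: add(Z, SSSZ)
  step 2: SSSZ

Answer: normal form = SSSZ  (in 2 steps)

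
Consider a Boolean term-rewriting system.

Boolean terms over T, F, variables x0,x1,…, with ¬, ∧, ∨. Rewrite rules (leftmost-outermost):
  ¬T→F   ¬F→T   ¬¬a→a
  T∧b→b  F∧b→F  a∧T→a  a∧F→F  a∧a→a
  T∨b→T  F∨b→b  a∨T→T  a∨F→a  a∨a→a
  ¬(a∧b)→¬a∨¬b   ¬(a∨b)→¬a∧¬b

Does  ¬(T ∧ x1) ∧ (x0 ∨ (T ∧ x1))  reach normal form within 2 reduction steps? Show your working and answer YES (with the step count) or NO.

Answer: NO — after 2 steps the term is (F ∨ ¬x1) ∧ (x0 ∨ (T ∧ x1)), not yet normal

Reduction:
  start: ¬(T ∧ x1) ∧ (x0 ∨ (T ∧ x1))
  step 1: (¬T ∨ ¬x1) ∧ (x0 ∨ (T ∧ x1))
  step 2: (F ∨ ¬x1) ∧ (x0 ∨ (T ∧ x1))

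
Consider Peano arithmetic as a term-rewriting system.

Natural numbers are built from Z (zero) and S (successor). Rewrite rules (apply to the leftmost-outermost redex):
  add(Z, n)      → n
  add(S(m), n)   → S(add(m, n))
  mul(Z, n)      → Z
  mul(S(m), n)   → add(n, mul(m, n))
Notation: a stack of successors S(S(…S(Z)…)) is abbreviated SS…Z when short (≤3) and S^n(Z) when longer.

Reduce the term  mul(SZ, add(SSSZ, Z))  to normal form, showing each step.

  start: mul(SZ, add(SSSZ, Z))
  →1  add(add(SSSZ, Z), mul(Z, add(SSSZ, Z)))
  →2  add(S(add(SSZ, Z)), mul(Z, add(SSSZ, Z)))
  →3  S(add(add(SSZ, Z), mul(Z, add(SSSZ, Z))))
  →4  S(add(S(add(SZ, Z)), mul(Z, add(SSSZ, Z))))
  →5  S(S(add(add(SZ, Z), mul(Z, add(SSSZ, Z)))))
  →6  S(S(add(S(add(Z, Z)), mul(Z, add(SSSZ, Z)))))
  →7  S(S(S(add(add(Z, Z), mul(Z, add(SSSZ, Z))))))
  →8  S(S(S(add(Z, mul(Z, add(SSSZ, Z))))))
  →9  S(S(S(mul(Z, add(SSSZ, Z)))))
  →10  SSSZ

Answer: normal form = SSSZ  (in 10 steps)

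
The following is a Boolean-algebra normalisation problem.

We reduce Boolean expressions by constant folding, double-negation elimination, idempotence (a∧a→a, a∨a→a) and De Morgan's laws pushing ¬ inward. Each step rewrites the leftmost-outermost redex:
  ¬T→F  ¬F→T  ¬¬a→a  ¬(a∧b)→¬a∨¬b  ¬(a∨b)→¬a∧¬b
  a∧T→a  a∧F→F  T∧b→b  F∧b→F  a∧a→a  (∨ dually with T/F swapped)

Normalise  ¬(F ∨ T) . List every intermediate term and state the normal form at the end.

Answer: normal form = F  (in 4 steps)

Working:
  start: ¬(F ∨ T)
  →1  ¬F ∧ ¬T
  →2  T ∧ ¬T
  →3  ¬T
  →4  F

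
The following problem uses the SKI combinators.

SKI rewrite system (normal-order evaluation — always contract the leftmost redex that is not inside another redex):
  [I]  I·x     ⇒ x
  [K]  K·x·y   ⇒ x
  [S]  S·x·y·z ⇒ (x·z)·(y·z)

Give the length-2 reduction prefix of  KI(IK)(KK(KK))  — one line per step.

Answer: after 2 steps: KK(KK)

Derivation:
  start: KI(IK)(KK(KK))
  →1  I(KK(KK))
  →2  KK(KK)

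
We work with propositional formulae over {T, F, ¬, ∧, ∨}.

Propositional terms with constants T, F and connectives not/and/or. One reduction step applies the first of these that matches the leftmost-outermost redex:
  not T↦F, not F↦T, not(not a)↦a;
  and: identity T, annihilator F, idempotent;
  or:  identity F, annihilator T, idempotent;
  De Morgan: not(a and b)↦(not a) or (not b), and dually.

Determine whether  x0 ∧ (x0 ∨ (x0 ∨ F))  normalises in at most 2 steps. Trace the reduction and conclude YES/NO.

Answer: NO — after 2 steps the term is x0 ∧ x0, not yet normal

Reduction:
  start: x0 ∧ (x0 ∨ (x0 ∨ F))
  step 1: x0 ∧ (x0 ∨ x0)
  step 2: x0 ∧ x0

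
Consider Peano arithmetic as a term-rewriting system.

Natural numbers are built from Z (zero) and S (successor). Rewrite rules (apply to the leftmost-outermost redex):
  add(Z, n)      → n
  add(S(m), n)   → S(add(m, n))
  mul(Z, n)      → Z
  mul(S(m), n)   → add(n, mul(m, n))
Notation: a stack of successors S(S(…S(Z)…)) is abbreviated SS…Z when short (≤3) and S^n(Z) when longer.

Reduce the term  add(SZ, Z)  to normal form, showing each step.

  start: add(SZ, Z)
  [1] S(add(Z, Z))
  [2] SZ

Answer: normal form = SZ  (in 2 steps)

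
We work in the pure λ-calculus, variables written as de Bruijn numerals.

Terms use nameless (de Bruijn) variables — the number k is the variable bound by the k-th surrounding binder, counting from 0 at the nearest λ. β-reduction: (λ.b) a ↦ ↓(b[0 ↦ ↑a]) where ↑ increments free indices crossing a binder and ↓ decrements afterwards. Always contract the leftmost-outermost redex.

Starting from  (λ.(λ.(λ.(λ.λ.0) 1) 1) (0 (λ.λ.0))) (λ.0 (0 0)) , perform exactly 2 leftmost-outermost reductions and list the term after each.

Answer: after 2 steps: (λ.(λ.λ.0) ((λ.0 (0 0)) (λ.λ.0))) (λ.0 (0 0))

Working:
  start: (λ.(λ.(λ.(λ.λ.0) 1) 1) (0 (λ.λ.0))) (λ.0 (0 0))
  →1  (λ.(λ.(λ.λ.0) 1) (λ.0 (0 0))) ((λ.0 (0 0)) (λ.λ.0))
  →2  (λ.(λ.λ.0) ((λ.0 (0 0)) (λ.λ.0))) (λ.0 (0 0))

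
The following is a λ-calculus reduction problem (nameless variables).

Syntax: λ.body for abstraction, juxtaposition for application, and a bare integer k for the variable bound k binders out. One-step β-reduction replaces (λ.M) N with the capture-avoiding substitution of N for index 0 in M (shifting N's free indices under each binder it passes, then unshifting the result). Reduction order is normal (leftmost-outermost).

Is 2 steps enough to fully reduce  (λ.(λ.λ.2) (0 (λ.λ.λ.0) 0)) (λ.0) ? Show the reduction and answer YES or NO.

Answer: YES — reaches normal form λ.λ.0 in 2 ≤ 2 steps

Reduction:
  start: (λ.(λ.λ.2) (0 (λ.λ.λ.0) 0)) (λ.0)
  [1] (λ.λ.λ.0) ((λ.0) (λ.λ.λ.0) (λ.0))
  [2] λ.λ.0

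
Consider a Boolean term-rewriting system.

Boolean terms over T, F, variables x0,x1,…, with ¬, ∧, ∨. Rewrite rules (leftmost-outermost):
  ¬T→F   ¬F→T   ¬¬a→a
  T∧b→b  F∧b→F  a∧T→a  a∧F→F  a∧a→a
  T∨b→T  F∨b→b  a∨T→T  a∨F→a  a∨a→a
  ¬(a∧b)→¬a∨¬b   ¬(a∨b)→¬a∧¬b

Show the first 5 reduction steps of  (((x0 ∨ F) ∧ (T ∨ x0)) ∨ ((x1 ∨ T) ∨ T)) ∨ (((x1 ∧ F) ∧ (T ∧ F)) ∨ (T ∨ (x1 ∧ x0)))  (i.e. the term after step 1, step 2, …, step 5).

Answer: after 5 steps: T ∨ (((x1 ∧ F) ∧ (T ∧ F)) ∨ (T ∨ (x1 ∧ x0)))

Reduction:
  start: (((x0 ∨ F) ∧ (T ∨ x0)) ∨ ((x1 ∨ T) ∨ T)) ∨ (((x1 ∧ F) ∧ (T ∧ F)) ∨ (T ∨ (x1 ∧ x0)))
  →1  ((x0 ∧ (T ∨ x0)) ∨ ((x1 ∨ T) ∨ T)) ∨ (((x1 ∧ F) ∧ (T ∧ F)) ∨ (T ∨ (x1 ∧ x0)))
  →2  ((x0 ∧ T) ∨ ((x1 ∨ T) ∨ T)) ∨ (((x1 ∧ F) ∧ (T ∧ F)) ∨ (T ∨ (x1 ∧ x0)))
  →3  (x0 ∨ ((x1 ∨ T) ∨ T)) ∨ (((x1 ∧ F) ∧ (T ∧ F)) ∨ (T ∨ (x1 ∧ x0)))
  →4  (x0 ∨ T) ∨ (((x1 ∧ F) ∧ (T ∧ F)) ∨ (T ∨ (x1 ∧ x0)))
  →5  T ∨ (((x1 ∧ F) ∧ (T ∧ F)) ∨ (T ∨ (x1 ∧ x0)))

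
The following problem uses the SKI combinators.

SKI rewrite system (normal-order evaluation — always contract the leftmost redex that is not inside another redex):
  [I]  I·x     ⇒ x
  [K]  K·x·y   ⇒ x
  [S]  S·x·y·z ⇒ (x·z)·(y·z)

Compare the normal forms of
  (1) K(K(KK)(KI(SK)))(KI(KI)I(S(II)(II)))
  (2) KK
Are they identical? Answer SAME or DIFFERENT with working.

Term A:
  start: K(K(KK)(KI(SK)))(KI(KI)I(S(II)(II)))
  [1] K(KK)(KI(SK))
  [2] KK

Term B:
  start: KK

Answer: SAME — A ⇓ KK, B ⇓ KK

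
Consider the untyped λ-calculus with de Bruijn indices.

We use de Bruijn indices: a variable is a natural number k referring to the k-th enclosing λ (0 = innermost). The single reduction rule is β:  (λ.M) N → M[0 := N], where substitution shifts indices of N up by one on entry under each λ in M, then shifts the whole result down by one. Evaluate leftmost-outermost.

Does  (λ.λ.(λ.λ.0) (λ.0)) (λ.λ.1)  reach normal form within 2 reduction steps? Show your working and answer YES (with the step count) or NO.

  start: (λ.λ.(λ.λ.0) (λ.0)) (λ.λ.1)
  step 1: λ.(λ.λ.0) (λ.0)
  step 2: λ.λ.0

Answer: YES — reaches normal form λ.λ.0 in 2 ≤ 2 steps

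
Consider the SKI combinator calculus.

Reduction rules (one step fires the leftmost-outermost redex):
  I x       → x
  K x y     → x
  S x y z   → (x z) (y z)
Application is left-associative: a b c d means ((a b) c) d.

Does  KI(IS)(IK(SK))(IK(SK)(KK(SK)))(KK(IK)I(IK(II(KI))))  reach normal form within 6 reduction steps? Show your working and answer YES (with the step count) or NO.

Answer: YES — reaches normal form SKI in 6 ≤ 6 steps

Working:
  start: KI(IS)(IK(SK))(IK(SK)(KK(SK)))(KK(IK)I(IK(II(KI))))
  [1] I(IK(SK))(IK(SK)(KK(SK)))(KK(IK)I(IK(II(KI))))
  [2] IK(SK)(IK(SK)(KK(SK)))(KK(IK)I(IK(II(KI))))
  [3] K(SK)(IK(SK)(KK(SK)))(KK(IK)I(IK(II(KI))))
  [4] SK(KK(IK)I(IK(II(KI))))
  [5] SK(KI(IK(II(KI))))
  [6] SKI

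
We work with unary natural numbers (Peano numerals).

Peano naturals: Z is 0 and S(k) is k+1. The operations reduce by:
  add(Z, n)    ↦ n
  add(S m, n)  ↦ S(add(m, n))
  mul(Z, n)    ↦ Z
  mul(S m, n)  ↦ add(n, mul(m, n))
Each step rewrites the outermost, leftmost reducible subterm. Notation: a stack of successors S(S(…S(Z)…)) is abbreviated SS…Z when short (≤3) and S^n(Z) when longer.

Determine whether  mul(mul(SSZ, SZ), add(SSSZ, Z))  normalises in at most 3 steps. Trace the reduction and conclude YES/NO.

  start: mul(mul(SSZ, SZ), add(SSSZ, Z))
  [1] mul(add(SZ, mul(SZ, SZ)), add(SSSZ, Z))
  [2] mul(S(add(Z, mul(SZ, SZ))), add(SSSZ, Z))
  [3] add(add(SSSZ, Z), mul(add(Z, mul(SZ, SZ)), add(SSSZ, Z)))

Answer: NO — after 3 steps the term is add(add(SSSZ, Z), mul(add(Z, mul(SZ, SZ)), add(SSSZ, Z))), not yet normal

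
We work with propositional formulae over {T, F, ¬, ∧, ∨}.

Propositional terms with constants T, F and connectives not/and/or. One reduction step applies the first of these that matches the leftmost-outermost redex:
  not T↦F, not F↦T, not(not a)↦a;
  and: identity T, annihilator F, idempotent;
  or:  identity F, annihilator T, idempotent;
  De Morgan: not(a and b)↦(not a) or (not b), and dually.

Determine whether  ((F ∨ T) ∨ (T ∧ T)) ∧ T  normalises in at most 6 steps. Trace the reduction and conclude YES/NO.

Answer: YES — reaches normal form T in 3 ≤ 6 steps

Working:
  start: ((F ∨ T) ∨ (T ∧ T)) ∧ T
  →1  (F ∨ T) ∨ (T ∧ T)
  →2  T ∨ (T ∧ T)
  →3  T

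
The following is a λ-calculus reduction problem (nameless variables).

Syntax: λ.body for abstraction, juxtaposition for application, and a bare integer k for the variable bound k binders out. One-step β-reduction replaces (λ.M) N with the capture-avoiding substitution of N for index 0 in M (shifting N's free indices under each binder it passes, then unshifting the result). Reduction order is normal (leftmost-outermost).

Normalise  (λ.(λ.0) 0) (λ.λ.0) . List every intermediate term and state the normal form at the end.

Answer: normal form = λ.λ.0  (in 2 steps)

Working:
  start: (λ.(λ.0) 0) (λ.λ.0)
  →1  (λ.0) (λ.λ.0)
  →2  λ.λ.0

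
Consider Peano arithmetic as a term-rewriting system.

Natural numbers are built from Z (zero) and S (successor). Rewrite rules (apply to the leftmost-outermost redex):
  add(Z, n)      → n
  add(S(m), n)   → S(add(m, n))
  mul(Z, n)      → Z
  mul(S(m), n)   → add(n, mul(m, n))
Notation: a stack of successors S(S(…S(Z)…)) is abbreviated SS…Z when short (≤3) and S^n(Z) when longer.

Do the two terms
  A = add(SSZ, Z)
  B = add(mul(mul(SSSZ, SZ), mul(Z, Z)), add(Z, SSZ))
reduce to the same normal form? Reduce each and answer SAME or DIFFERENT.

Term A:
  start: add(SSZ, Z)
  [1] S(add(SZ, Z))
  [2] S(S(add(Z, Z)))
  [3] SSZ

Term B:
  start: add(mul(mul(SSSZ, SZ), mul(Z, Z)), add(Z, SSZ))
  [1] add(mul(add(SZ, mul(SSZ, SZ)), mul(Z, Z)), add(Z, SSZ))
  [2] add(mul(S(add(Z, mul(SSZ, SZ))), mul(Z, Z)), add(Z, SSZ))
  [3] add(add(mul(Z, Z), mul(add(Z, mul(SSZ, SZ)), mul(Z, Z))), add(Z, SSZ))
  [4] add(add(Z, mul(add(Z, mul(SSZ, SZ)), mul(Z, Z))), add(Z, SSZ))
  [5] add(mul(add(Z, mul(SSZ, SZ)), mul(Z, Z)), add(Z, SSZ))
  [6] add(mul(mul(SSZ, SZ), mul(Z, Z)), add(Z, SSZ))
  [7] add(mul(add(SZ, mul(SZ, SZ)), mul(Z, Z)), add(Z, SSZ))
  [8] add(mul(S(add(Z, mul(SZ, SZ))), mul(Z, Z)), add(Z, SSZ))
  [9] add(add(mul(Z, Z), mul(add(Z, mul(SZ, SZ)), mul(Z, Z))), add(Z, SSZ))
  [10] add(add(Z, mul(add(Z, mul(SZ, SZ)), mul(Z, Z))), add(Z, SSZ))
  [11] add(mul(add(Z, mul(SZ, SZ)), mul(Z, Z)), add(Z, SSZ))
  [12] add(mul(mul(SZ, SZ), mul(Z, Z)), add(Z, SSZ))
  [13] add(mul(add(SZ, mul(Z, SZ)), mul(Z, Z)), add(Z, SSZ))
  [14] add(mul(S(add(Z, mul(Z, SZ))), mul(Z, Z)), add(Z, SSZ))
  [15] add(add(mul(Z, Z), mul(add(Z, mul(Z, SZ)), mul(Z, Z))), add(Z, SSZ))
  [16] add(add(Z, mul(add(Z, mul(Z, SZ)), mul(Z, Z))), add(Z, SSZ))
  [17] add(mul(add(Z, mul(Z, SZ)), mul(Z, Z)), add(Z, SSZ))
  [18] add(mul(mul(Z, SZ), mul(Z, Z)), add(Z, SSZ))
  [19] add(mul(Z, mul(Z, Z)), add(Z, SSZ))
  [20] add(Z, add(Z, SSZ))
  [21] add(Z, SSZ)
  [22] SSZ

Answer: SAME — A ⇓ SSZ, B ⇓ SSZ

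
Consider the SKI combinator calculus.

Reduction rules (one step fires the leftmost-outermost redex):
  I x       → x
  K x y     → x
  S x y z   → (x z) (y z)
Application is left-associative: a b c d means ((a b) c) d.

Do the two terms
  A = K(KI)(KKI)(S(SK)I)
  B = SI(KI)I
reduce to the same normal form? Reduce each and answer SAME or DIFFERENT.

Term A:
  start: K(KI)(KKI)(S(SK)I)
  [1] KI(S(SK)I)
  [2] I

Term B:
  start: SI(KI)I
  [1] II(KII)
  [2] I(KII)
  [3] KII
  [4] I

Answer: SAME — A ⇓ I, B ⇓ I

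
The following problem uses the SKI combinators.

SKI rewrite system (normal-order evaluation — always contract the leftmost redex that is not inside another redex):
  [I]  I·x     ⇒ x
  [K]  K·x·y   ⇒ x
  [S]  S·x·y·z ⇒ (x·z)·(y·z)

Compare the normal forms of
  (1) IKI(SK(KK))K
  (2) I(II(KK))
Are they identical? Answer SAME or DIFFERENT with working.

Term A:
  start: IKI(SK(KK))K
  →1  KI(SK(KK))K
  →2  IK
  →3  K

Term B:
  start: I(II(KK))
  →1  II(KK)
  →2  I(KK)
  →3  KK

Answer: DIFFERENT — A ⇓ K, B ⇓ KK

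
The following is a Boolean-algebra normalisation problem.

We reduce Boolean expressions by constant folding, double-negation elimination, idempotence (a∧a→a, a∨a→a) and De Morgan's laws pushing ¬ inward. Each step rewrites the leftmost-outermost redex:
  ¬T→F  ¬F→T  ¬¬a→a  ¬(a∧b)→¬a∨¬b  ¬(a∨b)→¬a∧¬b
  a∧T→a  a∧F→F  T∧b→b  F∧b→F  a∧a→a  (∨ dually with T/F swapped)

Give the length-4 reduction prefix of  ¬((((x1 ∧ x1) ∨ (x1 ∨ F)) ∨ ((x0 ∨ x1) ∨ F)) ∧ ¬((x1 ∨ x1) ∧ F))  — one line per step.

Answer: after 4 steps: (((¬x1 ∨ ¬x1) ∧ ¬(x1 ∨ F)) ∧ ¬((x0 ∨ x1) ∨ F)) ∨ ¬¬((x1 ∨ x1) ∧ F)

Derivation:
  start: ¬((((x1 ∧ x1) ∨ (x1 ∨ F)) ∨ ((x0 ∨ x1) ∨ F)) ∧ ¬((x1 ∨ x1) ∧ F))
  →1  ¬(((x1 ∧ x1) ∨ (x1 ∨ F)) ∨ ((x0 ∨ x1) ∨ F)) ∨ ¬¬((x1 ∨ x1) ∧ F)
  →2  (¬((x1 ∧ x1) ∨ (x1 ∨ F)) ∧ ¬((x0 ∨ x1) ∨ F)) ∨ ¬¬((x1 ∨ x1) ∧ F)
  →3  ((¬(x1 ∧ x1) ∧ ¬(x1 ∨ F)) ∧ ¬((x0 ∨ x1) ∨ F)) ∨ ¬¬((x1 ∨ x1) ∧ F)
  →4  (((¬x1 ∨ ¬x1) ∧ ¬(x1 ∨ F)) ∧ ¬((x0 ∨ x1) ∨ F)) ∨ ¬¬((x1 ∨ x1) ∧ F)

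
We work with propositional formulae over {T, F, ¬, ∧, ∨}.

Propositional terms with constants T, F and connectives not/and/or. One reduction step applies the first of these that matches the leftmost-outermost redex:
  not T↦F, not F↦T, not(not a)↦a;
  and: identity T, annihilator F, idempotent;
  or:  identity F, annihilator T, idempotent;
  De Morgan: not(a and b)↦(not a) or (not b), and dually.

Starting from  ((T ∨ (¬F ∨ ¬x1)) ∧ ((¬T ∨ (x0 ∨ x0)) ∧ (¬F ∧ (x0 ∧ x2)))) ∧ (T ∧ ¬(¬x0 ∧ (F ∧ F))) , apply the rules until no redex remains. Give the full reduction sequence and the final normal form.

  start: ((T ∨ (¬F ∨ ¬x1)) ∧ ((¬T ∨ (x0 ∨ x0)) ∧ (¬F ∧ (x0 ∧ x2)))) ∧ (T ∧ ¬(¬x0 ∧ (F ∧ F)))
  →1  (T ∧ ((¬T ∨ (x0 ∨ x0)) ∧ (¬F ∧ (x0 ∧ x2)))) ∧ (T ∧ ¬(¬x0 ∧ (F ∧ F)))
  →2  ((¬T ∨ (x0 ∨ x0)) ∧ (¬F ∧ (x0 ∧ x2))) ∧ (T ∧ ¬(¬x0 ∧ (F ∧ F)))
  →3  ((F ∨ (x0 ∨ x0)) ∧ (¬F ∧ (x0 ∧ x2))) ∧ (T ∧ ¬(¬x0 ∧ (F ∧ F)))
  →4  ((x0 ∨ x0) ∧ (¬F ∧ (x0 ∧ x2))) ∧ (T ∧ ¬(¬x0 ∧ (F ∧ F)))
  →5  (x0 ∧ (¬F ∧ (x0 ∧ x2))) ∧ (T ∧ ¬(¬x0 ∧ (F ∧ F)))
  →6  (x0 ∧ (T ∧ (x0 ∧ x2))) ∧ (T ∧ ¬(¬x0 ∧ (F ∧ F)))
  →7  (x0 ∧ (x0 ∧ x2)) ∧ (T ∧ ¬(¬x0 ∧ (F ∧ F)))
  →8  (x0 ∧ (x0 ∧ x2)) ∧ ¬(¬x0 ∧ (F ∧ F))
  →9  (x0 ∧ (x0 ∧ x2)) ∧ (¬¬x0 ∨ ¬(F ∧ F))
  →10  (x0 ∧ (x0 ∧ x2)) ∧ (x0 ∨ ¬(F ∧ F))
  →11  (x0 ∧ (x0 ∧ x2)) ∧ (x0 ∨ (¬F ∨ ¬F))
  →12  (x0 ∧ (x0 ∧ x2)) ∧ (x0 ∨ ¬F)
  →13  (x0 ∧ (x0 ∧ x2)) ∧ (x0 ∨ T)
  →14  (x0 ∧ (x0 ∧ x2)) ∧ T
  →15  x0 ∧ (x0 ∧ x2)

Answer: normal form = x0 ∧ (x0 ∧ x2)  (in 15 steps)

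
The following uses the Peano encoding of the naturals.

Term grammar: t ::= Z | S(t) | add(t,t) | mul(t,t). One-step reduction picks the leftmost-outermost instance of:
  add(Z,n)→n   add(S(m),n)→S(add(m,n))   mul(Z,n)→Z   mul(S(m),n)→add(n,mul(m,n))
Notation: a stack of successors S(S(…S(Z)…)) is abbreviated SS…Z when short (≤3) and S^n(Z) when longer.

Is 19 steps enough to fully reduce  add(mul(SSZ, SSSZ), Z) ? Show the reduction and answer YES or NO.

Answer: YES — reaches normal form S^6(Z) in 18 ≤ 19 steps

Reduction:
  start: add(mul(SSZ, SSSZ), Z)
  step 1: add(add(SSSZ, mul(SZ, SSSZ)), Z)
  step 2: add(S(add(SSZ, mul(SZ, SSSZ))), Z)
  step 3: S(add(add(SSZ, mul(SZ, SSSZ)), Z))
  step 4: S(add(S(add(SZ, mul(SZ, SSSZ))), Z))
  step 5: S(S(add(add(SZ, mul(SZ, SSSZ)), Z)))
  step 6: S(S(add(S(add(Z, mul(SZ, SSSZ))), Z)))
  step 7: S(S(S(add(add(Z, mul(SZ, SSSZ)), Z))))
  step 8: S(S(S(add(mul(SZ, SSSZ), Z))))
  step 9: S(S(S(add(add(SSSZ, mul(Z, SSSZ)), Z))))
  step 10: S(S(S(add(S(add(SSZ, mul(Z, SSSZ))), Z))))
  step 11: S(S(S(S(add(add(SSZ, mul(Z, SSSZ)), Z)))))
  step 12: S(S(S(S(add(S(add(SZ, mul(Z, SSSZ))), Z)))))
  step 13: S(S(S(S(S(add(add(SZ, mul(Z, SSSZ)), Z))))))
  step 14: S(S(S(S(S(add(S(add(Z, mul(Z, SSSZ))), Z))))))
  step 15: S(S(S(S(S(S(add(add(Z, mul(Z, SSSZ)), Z)))))))
  step 16: S(S(S(S(S(S(add(mul(Z, SSSZ), Z)))))))
  step 17: S(S(S(S(S(S(add(Z, Z)))))))
  step 18: S^6(Z)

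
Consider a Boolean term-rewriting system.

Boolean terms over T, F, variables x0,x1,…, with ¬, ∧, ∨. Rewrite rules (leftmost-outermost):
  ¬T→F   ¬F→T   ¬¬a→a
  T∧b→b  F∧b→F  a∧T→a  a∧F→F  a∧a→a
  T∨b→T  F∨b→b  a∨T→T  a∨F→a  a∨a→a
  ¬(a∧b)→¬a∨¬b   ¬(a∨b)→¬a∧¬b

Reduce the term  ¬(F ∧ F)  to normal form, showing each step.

  start: ¬(F ∧ F)
  [1] ¬F ∨ ¬F
  [2] ¬F
  [3] T

Answer: normal form = T  (in 3 steps)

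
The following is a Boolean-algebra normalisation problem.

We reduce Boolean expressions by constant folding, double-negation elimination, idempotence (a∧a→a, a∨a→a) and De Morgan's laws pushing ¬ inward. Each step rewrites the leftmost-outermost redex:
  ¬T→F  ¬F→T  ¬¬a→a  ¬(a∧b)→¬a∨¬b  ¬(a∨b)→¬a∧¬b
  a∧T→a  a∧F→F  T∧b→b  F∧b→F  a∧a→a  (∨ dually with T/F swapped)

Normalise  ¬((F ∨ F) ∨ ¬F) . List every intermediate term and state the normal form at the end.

Answer: normal form = F  (in 6 steps)

Working:
  start: ¬((F ∨ F) ∨ ¬F)
  →1  ¬(F ∨ F) ∧ ¬¬F
  →2  (¬F ∧ ¬F) ∧ ¬¬F
  →3  ¬F ∧ ¬¬F
  →4  T ∧ ¬¬F
  →5  ¬¬F
  →6  F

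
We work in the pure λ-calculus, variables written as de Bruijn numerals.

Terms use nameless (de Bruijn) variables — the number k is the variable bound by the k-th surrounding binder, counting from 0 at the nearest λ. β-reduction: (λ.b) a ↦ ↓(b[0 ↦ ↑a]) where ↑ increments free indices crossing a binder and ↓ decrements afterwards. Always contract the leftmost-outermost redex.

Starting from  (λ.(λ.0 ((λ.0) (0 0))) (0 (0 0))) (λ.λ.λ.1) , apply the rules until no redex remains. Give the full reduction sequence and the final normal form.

Answer: normal form = λ.λ.λ.λ.1  (in 8 steps)

Reduction:
  start: (λ.(λ.0 ((λ.0) (0 0))) (0 (0 0))) (λ.λ.λ.1)
  [1] (λ.0 ((λ.0) (0 0))) ((λ.λ.λ.1) ((λ.λ.λ.1) (λ.λ.λ.1)))
  [2] (λ.λ.λ.1) ((λ.λ.λ.1) (λ.λ.λ.1)) ((λ.0) ((λ.λ.λ.1) ((λ.λ.λ.1) (λ.λ.λ.1)) ((λ.λ.λ.1) ((λ.λ.λ.1) (λ.λ.λ.1)))))
  [3] (λ.λ.1) ((λ.0) ((λ.λ.λ.1) ((λ.λ.λ.1) (λ.λ.λ.1)) ((λ.λ.λ.1) ((λ.λ.λ.1) (λ.λ.λ.1)))))
  [4] λ.(λ.0) ((λ.λ.λ.1) ((λ.λ.λ.1) (λ.λ.λ.1)) ((λ.λ.λ.1) ((λ.λ.λ.1) (λ.λ.λ.1))))
  [5] λ.(λ.λ.λ.1) ((λ.λ.λ.1) (λ.λ.λ.1)) ((λ.λ.λ.1) ((λ.λ.λ.1) (λ.λ.λ.1)))
  [6] λ.(λ.λ.1) ((λ.λ.λ.1) ((λ.λ.λ.1) (λ.λ.λ.1)))
  [7] λ.λ.(λ.λ.λ.1) ((λ.λ.λ.1) (λ.λ.λ.1))
  [8] λ.λ.λ.λ.1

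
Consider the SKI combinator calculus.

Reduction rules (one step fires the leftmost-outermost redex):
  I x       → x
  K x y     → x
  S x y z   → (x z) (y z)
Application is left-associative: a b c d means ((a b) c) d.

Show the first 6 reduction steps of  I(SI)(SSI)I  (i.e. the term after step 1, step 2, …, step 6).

  start: I(SI)(SSI)I
  step 1: SI(SSI)I
  step 2: II(SSII)
  step 3: I(SSII)
  step 4: SSII
  step 5: SI(II)
  step 6: SII

Answer: after 6 steps: SII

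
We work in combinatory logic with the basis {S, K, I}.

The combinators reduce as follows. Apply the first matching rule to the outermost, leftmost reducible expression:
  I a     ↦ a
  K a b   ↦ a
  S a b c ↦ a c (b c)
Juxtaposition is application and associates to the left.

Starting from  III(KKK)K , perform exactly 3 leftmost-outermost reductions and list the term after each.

  start: III(KKK)K
  →1  II(KKK)K
  →2  I(KKK)K
  →3  KKKK

Answer: after 3 steps: KKKK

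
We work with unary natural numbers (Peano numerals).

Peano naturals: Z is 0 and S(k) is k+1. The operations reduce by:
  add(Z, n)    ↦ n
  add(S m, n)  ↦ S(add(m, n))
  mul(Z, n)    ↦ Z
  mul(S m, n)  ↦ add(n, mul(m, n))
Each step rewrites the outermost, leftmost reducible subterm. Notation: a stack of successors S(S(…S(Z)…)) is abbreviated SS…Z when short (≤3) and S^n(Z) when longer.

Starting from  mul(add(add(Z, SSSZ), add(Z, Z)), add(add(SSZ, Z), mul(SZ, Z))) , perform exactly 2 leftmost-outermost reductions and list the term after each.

  start: mul(add(add(Z, SSSZ), add(Z, Z)), add(add(SSZ, Z), mul(SZ, Z)))
  [1] mul(add(SSSZ, add(Z, Z)), add(add(SSZ, Z), mul(SZ, Z)))
  [2] mul(S(add(SSZ, add(Z, Z))), add(add(SSZ, Z), mul(SZ, Z)))

Answer: after 2 steps: mul(S(add(SSZ, add(Z, Z))), add(add(SSZ, Z), mul(SZ, Z)))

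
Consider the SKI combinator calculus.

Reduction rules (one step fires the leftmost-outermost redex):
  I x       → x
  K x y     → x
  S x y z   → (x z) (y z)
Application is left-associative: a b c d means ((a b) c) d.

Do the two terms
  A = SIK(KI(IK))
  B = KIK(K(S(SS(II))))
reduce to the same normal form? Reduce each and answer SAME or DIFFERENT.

Answer: DIFFERENT — A ⇓ KI, B ⇓ K(S(SSI))

Working:
Term A:
  start: SIK(KI(IK))
  step 1: I(KI(IK))(K(KI(IK)))
  step 2: KI(IK)(K(KI(IK)))
  step 3: I(K(KI(IK)))
  step 4: K(KI(IK))
  step 5: KI

Term B:
  start: KIK(K(S(SS(II))))
  step 1: I(K(S(SS(II))))
  step 2: K(S(SS(II)))
  step 3: K(S(SSI))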